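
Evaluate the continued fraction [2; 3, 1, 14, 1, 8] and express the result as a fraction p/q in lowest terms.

1269/563

Collapse the nested fraction from the inside out:
Start with 8.
1 + 1/(8/1) = 1 + 1/8 = 9/8
14 + 1/(9/8) = 14 + 8/9 = 134/9
1 + 1/(134/9) = 1 + 9/134 = 143/134
3 + 1/(143/134) = 3 + 134/143 = 563/143
2 + 1/(563/143) = 2 + 143/563 = 1269/563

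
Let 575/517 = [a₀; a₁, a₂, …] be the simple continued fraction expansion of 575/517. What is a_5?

Repeatedly divide and take the remainder:
575 ÷ 517 → quotient 1, remainder 58
517 ÷ 58 → quotient 8, remainder 53
58 ÷ 53 → quotient 1, remainder 5
53 ÷ 5 → quotient 10, remainder 3
5 ÷ 3 → quotient 1, remainder 2
3 ÷ 2 → quotient 1, remainder 1

1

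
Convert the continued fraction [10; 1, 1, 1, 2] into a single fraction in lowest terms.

Start with 2.
1 + 1/(2/1) = 1 + 1/2 = 3/2
1 + 1/(3/2) = 1 + 2/3 = 5/3
1 + 1/(5/3) = 1 + 3/5 = 8/5
10 + 1/(8/5) = 10 + 5/8 = 85/8

85/8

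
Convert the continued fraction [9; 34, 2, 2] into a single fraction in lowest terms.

Collapse the nested fraction from the inside out:
Start with 2.
2 + 1/(2/1) = 2 + 1/2 = 5/2
34 + 1/(5/2) = 34 + 2/5 = 172/5
9 + 1/(172/5) = 9 + 5/172 = 1553/172

1553/172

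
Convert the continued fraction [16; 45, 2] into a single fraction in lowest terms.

1458/91

Starting at the tail and folding back:
Start with 2.
45 + 1/(2/1) = 45 + 1/2 = 91/2
16 + 1/(91/2) = 16 + 2/91 = 1458/91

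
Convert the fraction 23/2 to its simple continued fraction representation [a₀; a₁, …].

23 = 11·2 + 1, so a_0 = 11
2 = 2·1 + 0, so a_1 = 2

[11; 2]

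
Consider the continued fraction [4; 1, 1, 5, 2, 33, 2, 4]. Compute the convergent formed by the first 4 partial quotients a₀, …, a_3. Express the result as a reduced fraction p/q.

50/11

Start with 5.
1 + 1/(5/1) = 1 + 1/5 = 6/5
1 + 1/(6/5) = 1 + 5/6 = 11/6
4 + 1/(11/6) = 4 + 6/11 = 50/11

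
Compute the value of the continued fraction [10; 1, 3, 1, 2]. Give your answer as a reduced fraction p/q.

151/14

a_0 = 10: 10/1
a_1 = 1: 11/1
a_2 = 3: 43/4
a_3 = 1: 54/5
a_4 = 2: 151/14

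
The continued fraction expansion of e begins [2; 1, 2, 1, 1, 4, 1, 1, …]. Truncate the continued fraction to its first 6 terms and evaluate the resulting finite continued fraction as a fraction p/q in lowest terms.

87/32

Work from the innermost term outward:
Start with 4.
1 + 1/(4/1) = 1 + 1/4 = 5/4
1 + 1/(5/4) = 1 + 4/5 = 9/5
2 + 1/(9/5) = 2 + 5/9 = 23/9
1 + 1/(23/9) = 1 + 9/23 = 32/23
2 + 1/(32/23) = 2 + 23/32 = 87/32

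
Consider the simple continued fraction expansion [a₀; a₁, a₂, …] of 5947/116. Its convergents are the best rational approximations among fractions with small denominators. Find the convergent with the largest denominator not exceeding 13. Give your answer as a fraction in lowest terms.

564/11

a_0 = 51: 51/1  (≤ bound)
a_1 = 3: 154/3  (≤ bound)
a_2 = 1: 205/4  (≤ bound)
a_3 = 2: 564/11  (≤ bound)
a_4 = 1: 769/15  (> 13, stop)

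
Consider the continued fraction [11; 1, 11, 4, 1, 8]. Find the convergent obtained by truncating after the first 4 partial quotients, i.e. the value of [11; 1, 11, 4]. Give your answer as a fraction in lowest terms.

Compute successive convergents:
a_0 = 11: 11/1
a_1 = 1: 12/1
a_2 = 11: 143/12
a_3 = 4: 584/49

584/49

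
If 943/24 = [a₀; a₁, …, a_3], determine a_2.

2

⌊943/24⌋ = 39, remainder 7
⌊24/7⌋ = 3, remainder 3
⌊7/3⌋ = 2, remainder 1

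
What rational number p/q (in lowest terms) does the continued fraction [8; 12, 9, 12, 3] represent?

32888/4069

a_0 = 8: 8/1
a_1 = 12: 97/12
a_2 = 9: 881/109
a_3 = 12: 10669/1320
a_4 = 3: 32888/4069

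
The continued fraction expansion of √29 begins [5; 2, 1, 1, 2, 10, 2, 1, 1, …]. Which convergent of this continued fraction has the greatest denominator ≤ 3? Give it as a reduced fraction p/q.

List convergents until the denominator exceeds the bound:
a_0 = 5: 5/1  (≤ bound)
a_1 = 2: 11/2  (≤ bound)
a_2 = 1: 16/3  (≤ bound)
a_3 = 1: 27/5  (> 3, stop)

16/3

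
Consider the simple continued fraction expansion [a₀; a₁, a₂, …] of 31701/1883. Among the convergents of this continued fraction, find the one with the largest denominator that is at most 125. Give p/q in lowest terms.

1330/79

a_0 = 16: 16/1  (≤ bound)
a_1 = 1: 17/1  (≤ bound)
a_2 = 5: 101/6  (≤ bound)
a_3 = 13: 1330/79  (≤ bound)
a_4 = 2: 2761/164  (> 125, stop)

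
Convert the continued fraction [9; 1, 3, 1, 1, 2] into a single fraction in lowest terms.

225/23

a_0 = 9: 9/1
a_1 = 1: 10/1
a_2 = 3: 39/4
a_3 = 1: 49/5
a_4 = 1: 88/9
a_5 = 2: 225/23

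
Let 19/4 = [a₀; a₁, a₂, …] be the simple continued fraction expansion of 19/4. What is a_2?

3

Repeatedly divide and take the remainder:
19 = 4·4 + 3, so a_0 = 4
4 = 1·3 + 1, so a_1 = 1
3 = 3·1 + 0, so a_2 = 3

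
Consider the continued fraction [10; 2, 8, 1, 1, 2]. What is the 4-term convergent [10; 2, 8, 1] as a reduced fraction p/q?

199/19

Start with 1.
8 + 1/(1/1) = 8 + 1/1 = 9/1
2 + 1/(9/1) = 2 + 1/9 = 19/9
10 + 1/(19/9) = 10 + 9/19 = 199/19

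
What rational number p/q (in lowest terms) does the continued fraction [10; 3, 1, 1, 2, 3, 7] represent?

a_0 = 10: 10/1
a_1 = 3: 31/3
a_2 = 1: 41/4
a_3 = 1: 72/7
a_4 = 2: 185/18
a_5 = 3: 627/61
a_6 = 7: 4574/445

4574/445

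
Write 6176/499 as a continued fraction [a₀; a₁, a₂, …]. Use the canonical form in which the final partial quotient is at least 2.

Repeatedly divide and take the remainder:
6176 = 12·499 + 188, so a_0 = 12
499 = 2·188 + 123, so a_1 = 2
188 = 1·123 + 65, so a_2 = 1
123 = 1·65 + 58, so a_3 = 1
65 = 1·58 + 7, so a_4 = 1
58 = 8·7 + 2, so a_5 = 8
7 = 3·2 + 1, so a_6 = 3
2 = 2·1 + 0, so a_7 = 2

[12; 2, 1, 1, 1, 8, 3, 2]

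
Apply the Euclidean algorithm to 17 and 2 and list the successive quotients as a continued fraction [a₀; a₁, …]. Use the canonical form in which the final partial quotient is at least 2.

[8; 2]

17 = 8·2 + 1, so a_0 = 8
2 = 2·1 + 0, so a_1 = 2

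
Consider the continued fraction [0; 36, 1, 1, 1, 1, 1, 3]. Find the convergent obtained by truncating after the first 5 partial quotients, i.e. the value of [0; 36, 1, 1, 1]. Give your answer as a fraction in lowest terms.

3/110

Start with 1.
1 + 1/(1/1) = 1 + 1/1 = 2/1
1 + 1/(2/1) = 1 + 1/2 = 3/2
36 + 1/(3/2) = 36 + 2/3 = 110/3
0 + 1/(110/3) = 0 + 3/110 = 3/110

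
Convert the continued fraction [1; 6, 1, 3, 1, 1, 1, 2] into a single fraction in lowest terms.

288/251

Starting at the tail and folding back:
Start with 2.
1 + 1/(2/1) = 1 + 1/2 = 3/2
1 + 1/(3/2) = 1 + 2/3 = 5/3
1 + 1/(5/3) = 1 + 3/5 = 8/5
3 + 1/(8/5) = 3 + 5/8 = 29/8
1 + 1/(29/8) = 1 + 8/29 = 37/29
6 + 1/(37/29) = 6 + 29/37 = 251/37
1 + 1/(251/37) = 1 + 37/251 = 288/251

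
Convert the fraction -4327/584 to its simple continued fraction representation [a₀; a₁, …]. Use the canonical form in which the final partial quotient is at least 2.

[-8; 1, 1, 2, 3, 1, 12, 2]

-4327 = -8·584 + 345, so a_0 = -8
584 = 1·345 + 239, so a_1 = 1
345 = 1·239 + 106, so a_2 = 1
239 = 2·106 + 27, so a_3 = 2
106 = 3·27 + 25, so a_4 = 3
27 = 1·25 + 2, so a_5 = 1
25 = 12·2 + 1, so a_6 = 12
2 = 2·1 + 0, so a_7 = 2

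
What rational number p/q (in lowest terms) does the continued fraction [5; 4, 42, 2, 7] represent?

Work from the innermost term outward:
Start with 7.
2 + 1/(7/1) = 2 + 1/7 = 15/7
42 + 1/(15/7) = 42 + 7/15 = 637/15
4 + 1/(637/15) = 4 + 15/637 = 2563/637
5 + 1/(2563/637) = 5 + 637/2563 = 13452/2563

13452/2563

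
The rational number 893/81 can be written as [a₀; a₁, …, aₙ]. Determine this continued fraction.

[11; 40, 2]

893 = 11·81 + 2, so a_0 = 11
81 = 40·2 + 1, so a_1 = 40
2 = 2·1 + 0, so a_2 = 2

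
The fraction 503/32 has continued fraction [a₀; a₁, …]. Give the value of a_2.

503 ÷ 32 → quotient 15, remainder 23
32 ÷ 23 → quotient 1, remainder 9
23 ÷ 9 → quotient 2, remainder 5

2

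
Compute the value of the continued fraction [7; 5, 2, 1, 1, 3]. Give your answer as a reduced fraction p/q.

697/97

Starting at the tail and folding back:
Start with 3.
1 + 1/(3/1) = 1 + 1/3 = 4/3
1 + 1/(4/3) = 1 + 3/4 = 7/4
2 + 1/(7/4) = 2 + 4/7 = 18/7
5 + 1/(18/7) = 5 + 7/18 = 97/18
7 + 1/(97/18) = 7 + 18/97 = 697/97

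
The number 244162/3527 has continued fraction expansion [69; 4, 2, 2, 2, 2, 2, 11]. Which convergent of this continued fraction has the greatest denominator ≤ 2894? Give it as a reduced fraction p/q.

21391/309

a_0 = 69: 69/1  (≤ bound)
a_1 = 4: 277/4  (≤ bound)
a_2 = 2: 623/9  (≤ bound)
a_3 = 2: 1523/22  (≤ bound)
a_4 = 2: 3669/53  (≤ bound)
a_5 = 2: 8861/128  (≤ bound)
a_6 = 2: 21391/309  (≤ bound)
a_7 = 11: 244162/3527  (> 2894, stop)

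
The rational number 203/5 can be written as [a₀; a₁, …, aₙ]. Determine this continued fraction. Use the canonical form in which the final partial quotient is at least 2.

[40; 1, 1, 2]

Run the Euclidean algorithm, recording each quotient:
203 ÷ 5 → quotient 40, remainder 3
5 ÷ 3 → quotient 1, remainder 2
3 ÷ 2 → quotient 1, remainder 1
2 ÷ 1 → quotient 2, remainder 0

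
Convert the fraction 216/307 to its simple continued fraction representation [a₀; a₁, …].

[0; 1, 2, 2, 1, 2, 11]

Apply division with remainder until the remainder is 0:
⌊216/307⌋ = 0, remainder 216
⌊307/216⌋ = 1, remainder 91
⌊216/91⌋ = 2, remainder 34
⌊91/34⌋ = 2, remainder 23
⌊34/23⌋ = 1, remainder 11
⌊23/11⌋ = 2, remainder 1
⌊11/1⌋ = 11, remainder 0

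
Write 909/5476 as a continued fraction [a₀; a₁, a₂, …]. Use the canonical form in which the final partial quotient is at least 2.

Apply division with remainder until the remainder is 0:
909 = 0·5476 + 909, so a_0 = 0
5476 = 6·909 + 22, so a_1 = 6
909 = 41·22 + 7, so a_2 = 41
22 = 3·7 + 1, so a_3 = 3
7 = 7·1 + 0, so a_4 = 7

[0; 6, 41, 3, 7]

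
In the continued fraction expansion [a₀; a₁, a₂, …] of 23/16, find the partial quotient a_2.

⌊23/16⌋ = 1, remainder 7
⌊16/7⌋ = 2, remainder 2
⌊7/2⌋ = 3, remainder 1

3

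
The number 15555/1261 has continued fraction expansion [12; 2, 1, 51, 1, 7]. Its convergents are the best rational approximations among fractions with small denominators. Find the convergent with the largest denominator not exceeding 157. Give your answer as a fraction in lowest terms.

1912/155

List convergents until the denominator exceeds the bound:
a_0 = 12: 12/1  (≤ bound)
a_1 = 2: 25/2  (≤ bound)
a_2 = 1: 37/3  (≤ bound)
a_3 = 51: 1912/155  (≤ bound)
a_4 = 1: 1949/158  (> 157, stop)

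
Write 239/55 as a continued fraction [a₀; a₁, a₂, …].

⌊239/55⌋ = 4, remainder 19
⌊55/19⌋ = 2, remainder 17
⌊19/17⌋ = 1, remainder 2
⌊17/2⌋ = 8, remainder 1
⌊2/1⌋ = 2, remainder 0

[4; 2, 1, 8, 2]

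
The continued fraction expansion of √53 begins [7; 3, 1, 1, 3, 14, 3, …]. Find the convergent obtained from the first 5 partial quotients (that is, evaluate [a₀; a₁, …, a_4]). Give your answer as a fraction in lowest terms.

182/25

Use the convergent recurrence hₖ = aₖ·hₖ₋₁ + hₖ₋₂ (and likewise for the denominators kₖ):
a_0 = 7: 7/1
a_1 = 3: 22/3
a_2 = 1: 29/4
a_3 = 1: 51/7
a_4 = 3: 182/25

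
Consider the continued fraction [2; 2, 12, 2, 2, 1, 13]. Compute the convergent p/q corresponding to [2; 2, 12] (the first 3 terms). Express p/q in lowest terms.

a_0 = 2: 2/1
a_1 = 2: 5/2
a_2 = 12: 62/25

62/25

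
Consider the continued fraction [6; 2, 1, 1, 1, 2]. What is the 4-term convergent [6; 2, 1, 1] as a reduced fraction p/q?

32/5

a_0 = 6: 6/1
a_1 = 2: 13/2
a_2 = 1: 19/3
a_3 = 1: 32/5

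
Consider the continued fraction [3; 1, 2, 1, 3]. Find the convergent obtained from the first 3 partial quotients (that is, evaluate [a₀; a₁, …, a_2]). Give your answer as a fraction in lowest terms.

a_0 = 3: 3/1
a_1 = 1: 4/1
a_2 = 2: 11/3

11/3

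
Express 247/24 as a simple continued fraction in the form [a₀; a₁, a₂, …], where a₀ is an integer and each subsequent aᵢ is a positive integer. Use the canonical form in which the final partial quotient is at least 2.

⌊247/24⌋ = 10, remainder 7
⌊24/7⌋ = 3, remainder 3
⌊7/3⌋ = 2, remainder 1
⌊3/1⌋ = 3, remainder 0

[10; 3, 2, 3]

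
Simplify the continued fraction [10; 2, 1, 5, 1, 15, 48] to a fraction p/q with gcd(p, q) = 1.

157695/15236

Start with 48.
15 + 1/(48/1) = 15 + 1/48 = 721/48
1 + 1/(721/48) = 1 + 48/721 = 769/721
5 + 1/(769/721) = 5 + 721/769 = 4566/769
1 + 1/(4566/769) = 1 + 769/4566 = 5335/4566
2 + 1/(5335/4566) = 2 + 4566/5335 = 15236/5335
10 + 1/(15236/5335) = 10 + 5335/15236 = 157695/15236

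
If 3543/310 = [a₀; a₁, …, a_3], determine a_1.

Run the Euclidean algorithm, recording each quotient:
3543 ÷ 310 → quotient 11, remainder 133
310 ÷ 133 → quotient 2, remainder 44

2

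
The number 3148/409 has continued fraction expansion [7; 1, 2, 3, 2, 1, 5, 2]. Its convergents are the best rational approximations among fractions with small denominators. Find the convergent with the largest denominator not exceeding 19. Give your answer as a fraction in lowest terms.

77/10

List convergents until the denominator exceeds the bound:
a_0 = 7: 7/1  (≤ bound)
a_1 = 1: 8/1  (≤ bound)
a_2 = 2: 23/3  (≤ bound)
a_3 = 3: 77/10  (≤ bound)
a_4 = 2: 177/23  (> 19, stop)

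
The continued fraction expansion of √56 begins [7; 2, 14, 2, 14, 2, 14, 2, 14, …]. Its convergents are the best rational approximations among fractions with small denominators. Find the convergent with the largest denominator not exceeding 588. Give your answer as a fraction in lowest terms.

a_0 = 7: 7/1  (≤ bound)
a_1 = 2: 15/2  (≤ bound)
a_2 = 14: 217/29  (≤ bound)
a_3 = 2: 449/60  (≤ bound)
a_4 = 14: 6503/869  (> 588, stop)

449/60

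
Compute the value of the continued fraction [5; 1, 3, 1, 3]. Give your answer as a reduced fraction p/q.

110/19

a_0 = 5: 5/1
a_1 = 1: 6/1
a_2 = 3: 23/4
a_3 = 1: 29/5
a_4 = 3: 110/19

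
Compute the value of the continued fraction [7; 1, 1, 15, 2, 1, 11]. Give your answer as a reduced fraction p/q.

8335/1109

a_0 = 7: 7/1
a_1 = 1: 8/1
a_2 = 1: 15/2
a_3 = 15: 233/31
a_4 = 2: 481/64
a_5 = 1: 714/95
a_6 = 11: 8335/1109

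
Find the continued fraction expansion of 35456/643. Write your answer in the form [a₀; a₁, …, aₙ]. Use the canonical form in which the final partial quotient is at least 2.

⌊35456/643⌋ = 55, remainder 91
⌊643/91⌋ = 7, remainder 6
⌊91/6⌋ = 15, remainder 1
⌊6/1⌋ = 6, remainder 0

[55; 7, 15, 6]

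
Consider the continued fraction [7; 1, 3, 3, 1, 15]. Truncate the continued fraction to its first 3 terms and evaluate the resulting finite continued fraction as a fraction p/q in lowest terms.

Use the convergent recurrence hₖ = aₖ·hₖ₋₁ + hₖ₋₂ (and likewise for the denominators kₖ):
a_0 = 7: 7/1
a_1 = 1: 8/1
a_2 = 3: 31/4

31/4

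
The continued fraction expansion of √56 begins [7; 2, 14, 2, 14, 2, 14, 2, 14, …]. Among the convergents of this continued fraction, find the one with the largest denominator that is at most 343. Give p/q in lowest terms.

a_0 = 7: 7/1  (≤ bound)
a_1 = 2: 15/2  (≤ bound)
a_2 = 14: 217/29  (≤ bound)
a_3 = 2: 449/60  (≤ bound)
a_4 = 14: 6503/869  (> 343, stop)

449/60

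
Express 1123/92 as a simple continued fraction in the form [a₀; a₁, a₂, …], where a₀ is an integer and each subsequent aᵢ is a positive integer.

[12; 4, 1, 5, 3]

1123 = 12·92 + 19, so a_0 = 12
92 = 4·19 + 16, so a_1 = 4
19 = 1·16 + 3, so a_2 = 1
16 = 5·3 + 1, so a_3 = 5
3 = 3·1 + 0, so a_4 = 3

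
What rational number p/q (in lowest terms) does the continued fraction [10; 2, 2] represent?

Build up convergents one term at a time:
a_0 = 10: 10/1
a_1 = 2: 21/2
a_2 = 2: 52/5

52/5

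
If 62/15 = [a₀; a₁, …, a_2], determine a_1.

Run the Euclidean algorithm, recording each quotient:
62 ÷ 15 → quotient 4, remainder 2
15 ÷ 2 → quotient 7, remainder 1

7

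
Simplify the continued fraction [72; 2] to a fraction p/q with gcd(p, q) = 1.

145/2

Use the convergent recurrence hₖ = aₖ·hₖ₋₁ + hₖ₋₂ (and likewise for the denominators kₖ):
a_0 = 72: 72/1
a_1 = 2: 145/2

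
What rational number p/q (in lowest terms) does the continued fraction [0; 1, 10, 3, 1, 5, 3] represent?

749/822

a_0 = 0: 0/1
a_1 = 1: 1/1
a_2 = 10: 10/11
a_3 = 3: 31/34
a_4 = 1: 41/45
a_5 = 5: 236/259
a_6 = 3: 749/822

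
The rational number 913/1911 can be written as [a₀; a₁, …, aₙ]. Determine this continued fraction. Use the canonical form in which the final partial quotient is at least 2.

Run the Euclidean algorithm, recording each quotient:
913 = 0·1911 + 913, so a_0 = 0
1911 = 2·913 + 85, so a_1 = 2
913 = 10·85 + 63, so a_2 = 10
85 = 1·63 + 22, so a_3 = 1
63 = 2·22 + 19, so a_4 = 2
22 = 1·19 + 3, so a_5 = 1
19 = 6·3 + 1, so a_6 = 6
3 = 3·1 + 0, so a_7 = 3

[0; 2, 10, 1, 2, 1, 6, 3]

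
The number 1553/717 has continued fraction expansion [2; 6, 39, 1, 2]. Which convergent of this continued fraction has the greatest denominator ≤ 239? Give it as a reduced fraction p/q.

509/235

List convergents until the denominator exceeds the bound:
a_0 = 2: 2/1  (≤ bound)
a_1 = 6: 13/6  (≤ bound)
a_2 = 39: 509/235  (≤ bound)
a_3 = 1: 522/241  (> 239, stop)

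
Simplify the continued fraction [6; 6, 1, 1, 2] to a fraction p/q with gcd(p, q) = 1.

Build up convergents one term at a time:
a_0 = 6: 6/1
a_1 = 6: 37/6
a_2 = 1: 43/7
a_3 = 1: 80/13
a_4 = 2: 203/33

203/33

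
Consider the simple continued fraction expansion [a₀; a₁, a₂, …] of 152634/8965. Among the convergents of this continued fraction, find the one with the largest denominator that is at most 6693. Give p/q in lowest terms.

a_0 = 17: 17/1  (≤ bound)
a_1 = 39: 664/39  (≤ bound)
a_2 = 6: 4001/235  (≤ bound)
a_3 = 1: 4665/274  (≤ bound)
a_4 = 2: 13331/783  (≤ bound)
a_5 = 1: 17996/1057  (≤ bound)
a_6 = 3: 67319/3954  (≤ bound)
a_7 = 2: 152634/8965  (> 6693, stop)

67319/3954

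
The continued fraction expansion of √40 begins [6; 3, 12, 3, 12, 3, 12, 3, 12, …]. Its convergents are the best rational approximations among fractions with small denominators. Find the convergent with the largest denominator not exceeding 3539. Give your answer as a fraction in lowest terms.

a_0 = 6: 6/1  (≤ bound)
a_1 = 3: 19/3  (≤ bound)
a_2 = 12: 234/37  (≤ bound)
a_3 = 3: 721/114  (≤ bound)
a_4 = 12: 8886/1405  (≤ bound)
a_5 = 3: 27379/4329  (> 3539, stop)

8886/1405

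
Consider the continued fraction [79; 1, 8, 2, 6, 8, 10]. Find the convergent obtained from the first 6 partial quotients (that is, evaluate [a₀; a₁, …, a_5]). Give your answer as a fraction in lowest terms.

Build up convergents one term at a time:
a_0 = 79: 79/1
a_1 = 1: 80/1
a_2 = 8: 719/9
a_3 = 2: 1518/19
a_4 = 6: 9827/123
a_5 = 8: 80134/1003

80134/1003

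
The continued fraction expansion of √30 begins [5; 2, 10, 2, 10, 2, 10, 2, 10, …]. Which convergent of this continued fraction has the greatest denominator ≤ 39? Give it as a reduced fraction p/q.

115/21

a_0 = 5: 5/1  (≤ bound)
a_1 = 2: 11/2  (≤ bound)
a_2 = 10: 115/21  (≤ bound)
a_3 = 2: 241/44  (> 39, stop)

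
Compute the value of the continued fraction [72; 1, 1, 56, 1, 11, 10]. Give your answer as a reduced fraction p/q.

Start with 10.
11 + 1/(10/1) = 11 + 1/10 = 111/10
1 + 1/(111/10) = 1 + 10/111 = 121/111
56 + 1/(121/111) = 56 + 111/121 = 6887/121
1 + 1/(6887/121) = 1 + 121/6887 = 7008/6887
1 + 1/(7008/6887) = 1 + 6887/7008 = 13895/7008
72 + 1/(13895/7008) = 72 + 7008/13895 = 1007448/13895

1007448/13895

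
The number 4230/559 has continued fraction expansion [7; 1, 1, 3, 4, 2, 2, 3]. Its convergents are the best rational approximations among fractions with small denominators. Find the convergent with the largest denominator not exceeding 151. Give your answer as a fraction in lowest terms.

a_0 = 7: 7/1  (≤ bound)
a_1 = 1: 8/1  (≤ bound)
a_2 = 1: 15/2  (≤ bound)
a_3 = 3: 53/7  (≤ bound)
a_4 = 4: 227/30  (≤ bound)
a_5 = 2: 507/67  (≤ bound)
a_6 = 2: 1241/164  (> 151, stop)

507/67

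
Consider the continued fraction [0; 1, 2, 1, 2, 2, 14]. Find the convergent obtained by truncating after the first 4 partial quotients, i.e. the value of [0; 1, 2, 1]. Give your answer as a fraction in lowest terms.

Collapse the nested fraction from the inside out:
Start with 1.
2 + 1/(1/1) = 2 + 1/1 = 3/1
1 + 1/(3/1) = 1 + 1/3 = 4/3
0 + 1/(4/3) = 0 + 3/4 = 3/4

3/4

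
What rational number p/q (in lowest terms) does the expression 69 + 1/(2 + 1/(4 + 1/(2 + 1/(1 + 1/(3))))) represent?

Start with 3.
1 + 1/(3/1) = 1 + 1/3 = 4/3
2 + 1/(4/3) = 2 + 3/4 = 11/4
4 + 1/(11/4) = 4 + 4/11 = 48/11
2 + 1/(48/11) = 2 + 11/48 = 107/48
69 + 1/(107/48) = 69 + 48/107 = 7431/107

7431/107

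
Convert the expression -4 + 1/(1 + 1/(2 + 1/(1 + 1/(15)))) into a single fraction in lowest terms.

-205/63

Use the convergent recurrence hₖ = aₖ·hₖ₋₁ + hₖ₋₂ (and likewise for the denominators kₖ):
a_0 = -4: -4/1
a_1 = 1: -3/1
a_2 = 2: -10/3
a_3 = 1: -13/4
a_4 = 15: -205/63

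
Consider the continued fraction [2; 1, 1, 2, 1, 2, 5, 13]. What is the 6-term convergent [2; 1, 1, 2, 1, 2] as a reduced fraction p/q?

49/19

Compute successive convergents:
a_0 = 2: 2/1
a_1 = 1: 3/1
a_2 = 1: 5/2
a_3 = 2: 13/5
a_4 = 1: 18/7
a_5 = 2: 49/19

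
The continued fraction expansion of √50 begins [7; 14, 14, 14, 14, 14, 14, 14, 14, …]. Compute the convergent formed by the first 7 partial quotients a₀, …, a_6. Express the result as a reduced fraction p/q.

54608393/7722793

Collapse the nested fraction from the inside out:
Start with 14.
14 + 1/(14/1) = 14 + 1/14 = 197/14
14 + 1/(197/14) = 14 + 14/197 = 2772/197
14 + 1/(2772/197) = 14 + 197/2772 = 39005/2772
14 + 1/(39005/2772) = 14 + 2772/39005 = 548842/39005
14 + 1/(548842/39005) = 14 + 39005/548842 = 7722793/548842
7 + 1/(7722793/548842) = 7 + 548842/7722793 = 54608393/7722793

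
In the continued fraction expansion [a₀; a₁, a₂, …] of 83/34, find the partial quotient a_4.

3

Apply division with remainder until the remainder is 0:
83 ÷ 34 → quotient 2, remainder 15
34 ÷ 15 → quotient 2, remainder 4
15 ÷ 4 → quotient 3, remainder 3
4 ÷ 3 → quotient 1, remainder 1
3 ÷ 1 → quotient 3, remainder 0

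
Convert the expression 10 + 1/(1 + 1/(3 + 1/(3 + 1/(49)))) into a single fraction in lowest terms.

Start with 49.
3 + 1/(49/1) = 3 + 1/49 = 148/49
3 + 1/(148/49) = 3 + 49/148 = 493/148
1 + 1/(493/148) = 1 + 148/493 = 641/493
10 + 1/(641/493) = 10 + 493/641 = 6903/641

6903/641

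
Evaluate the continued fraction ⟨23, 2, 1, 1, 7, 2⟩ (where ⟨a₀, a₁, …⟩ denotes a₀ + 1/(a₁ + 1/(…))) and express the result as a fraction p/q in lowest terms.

Start with 2.
7 + 1/(2/1) = 7 + 1/2 = 15/2
1 + 1/(15/2) = 1 + 2/15 = 17/15
1 + 1/(17/15) = 1 + 15/17 = 32/17
2 + 1/(32/17) = 2 + 17/32 = 81/32
23 + 1/(81/32) = 23 + 32/81 = 1895/81

1895/81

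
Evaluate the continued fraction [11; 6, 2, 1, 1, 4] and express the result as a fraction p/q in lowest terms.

1640/147

a_0 = 11: 11/1
a_1 = 6: 67/6
a_2 = 2: 145/13
a_3 = 1: 212/19
a_4 = 1: 357/32
a_5 = 4: 1640/147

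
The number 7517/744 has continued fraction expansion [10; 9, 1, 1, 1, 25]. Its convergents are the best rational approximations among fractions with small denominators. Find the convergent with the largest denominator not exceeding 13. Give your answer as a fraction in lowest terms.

101/10

a_0 = 10: 10/1  (≤ bound)
a_1 = 9: 91/9  (≤ bound)
a_2 = 1: 101/10  (≤ bound)
a_3 = 1: 192/19  (> 13, stop)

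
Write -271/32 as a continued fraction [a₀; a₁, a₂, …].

[-9; 1, 1, 7, 2]

⌊-271/32⌋ = -9, remainder 17
⌊32/17⌋ = 1, remainder 15
⌊17/15⌋ = 1, remainder 2
⌊15/2⌋ = 7, remainder 1
⌊2/1⌋ = 2, remainder 0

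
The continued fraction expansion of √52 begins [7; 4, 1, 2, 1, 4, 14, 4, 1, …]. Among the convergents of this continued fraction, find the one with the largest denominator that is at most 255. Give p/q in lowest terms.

a_0 = 7: 7/1  (≤ bound)
a_1 = 4: 29/4  (≤ bound)
a_2 = 1: 36/5  (≤ bound)
a_3 = 2: 101/14  (≤ bound)
a_4 = 1: 137/19  (≤ bound)
a_5 = 4: 649/90  (≤ bound)
a_6 = 14: 9223/1279  (> 255, stop)

649/90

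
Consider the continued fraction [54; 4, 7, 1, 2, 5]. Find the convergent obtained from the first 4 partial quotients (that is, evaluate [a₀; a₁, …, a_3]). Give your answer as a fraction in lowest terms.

Compute successive convergents:
a_0 = 54: 54/1
a_1 = 4: 217/4
a_2 = 7: 1573/29
a_3 = 1: 1790/33

1790/33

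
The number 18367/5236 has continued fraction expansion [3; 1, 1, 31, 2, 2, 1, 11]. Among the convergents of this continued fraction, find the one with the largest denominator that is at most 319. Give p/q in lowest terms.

List convergents until the denominator exceeds the bound:
a_0 = 3: 3/1  (≤ bound)
a_1 = 1: 4/1  (≤ bound)
a_2 = 1: 7/2  (≤ bound)
a_3 = 31: 221/63  (≤ bound)
a_4 = 2: 449/128  (≤ bound)
a_5 = 2: 1119/319  (≤ bound)
a_6 = 1: 1568/447  (> 319, stop)

1119/319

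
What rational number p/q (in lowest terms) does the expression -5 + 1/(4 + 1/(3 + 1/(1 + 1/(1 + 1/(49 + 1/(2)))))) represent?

Starting at the tail and folding back:
Start with 2.
49 + 1/(2/1) = 49 + 1/2 = 99/2
1 + 1/(99/2) = 1 + 2/99 = 101/99
1 + 1/(101/99) = 1 + 99/101 = 200/101
3 + 1/(200/101) = 3 + 101/200 = 701/200
4 + 1/(701/200) = 4 + 200/701 = 3004/701
-5 + 1/(3004/701) = -5 + 701/3004 = -14319/3004

-14319/3004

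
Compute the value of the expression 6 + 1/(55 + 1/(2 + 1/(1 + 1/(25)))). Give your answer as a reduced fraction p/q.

Compute successive convergents:
a_0 = 6: 6/1
a_1 = 55: 331/55
a_2 = 2: 668/111
a_3 = 1: 999/166
a_4 = 25: 25643/4261

25643/4261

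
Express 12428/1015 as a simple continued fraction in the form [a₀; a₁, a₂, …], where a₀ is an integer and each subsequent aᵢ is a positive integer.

[12; 4, 10, 1, 3, 1, 1, 2]

12428 = 12·1015 + 248, so a_0 = 12
1015 = 4·248 + 23, so a_1 = 4
248 = 10·23 + 18, so a_2 = 10
23 = 1·18 + 5, so a_3 = 1
18 = 3·5 + 3, so a_4 = 3
5 = 1·3 + 2, so a_5 = 1
3 = 1·2 + 1, so a_6 = 1
2 = 2·1 + 0, so a_7 = 2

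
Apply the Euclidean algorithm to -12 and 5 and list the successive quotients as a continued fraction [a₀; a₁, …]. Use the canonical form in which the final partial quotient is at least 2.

Repeatedly divide and take the remainder:
⌊-12/5⌋ = -3, remainder 3
⌊5/3⌋ = 1, remainder 2
⌊3/2⌋ = 1, remainder 1
⌊2/1⌋ = 2, remainder 0

[-3; 1, 1, 2]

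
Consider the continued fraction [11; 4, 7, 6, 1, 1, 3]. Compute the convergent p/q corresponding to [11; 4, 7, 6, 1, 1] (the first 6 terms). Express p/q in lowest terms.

Collapse the nested fraction from the inside out:
Start with 1.
1 + 1/(1/1) = 1 + 1/1 = 2/1
6 + 1/(2/1) = 6 + 1/2 = 13/2
7 + 1/(13/2) = 7 + 2/13 = 93/13
4 + 1/(93/13) = 4 + 13/93 = 385/93
11 + 1/(385/93) = 11 + 93/385 = 4328/385

4328/385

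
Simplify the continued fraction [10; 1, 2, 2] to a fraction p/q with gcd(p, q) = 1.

75/7

Start with 2.
2 + 1/(2/1) = 2 + 1/2 = 5/2
1 + 1/(5/2) = 1 + 2/5 = 7/5
10 + 1/(7/5) = 10 + 5/7 = 75/7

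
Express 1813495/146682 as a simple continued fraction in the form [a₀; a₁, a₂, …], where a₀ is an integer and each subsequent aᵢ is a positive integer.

1813495 = 12·146682 + 53311, so a_0 = 12
146682 = 2·53311 + 40060, so a_1 = 2
53311 = 1·40060 + 13251, so a_2 = 1
40060 = 3·13251 + 307, so a_3 = 3
13251 = 43·307 + 50, so a_4 = 43
307 = 6·50 + 7, so a_5 = 6
50 = 7·7 + 1, so a_6 = 7
7 = 7·1 + 0, so a_7 = 7

[12; 2, 1, 3, 43, 6, 7, 7]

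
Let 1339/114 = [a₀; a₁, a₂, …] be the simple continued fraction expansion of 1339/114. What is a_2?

⌊1339/114⌋ = 11, remainder 85
⌊114/85⌋ = 1, remainder 29
⌊85/29⌋ = 2, remainder 27

2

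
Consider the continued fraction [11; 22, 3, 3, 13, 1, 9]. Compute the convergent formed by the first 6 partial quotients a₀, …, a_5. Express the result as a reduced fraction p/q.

35222/3189

Start with 1.
13 + 1/(1/1) = 13 + 1/1 = 14/1
3 + 1/(14/1) = 3 + 1/14 = 43/14
3 + 1/(43/14) = 3 + 14/43 = 143/43
22 + 1/(143/43) = 22 + 43/143 = 3189/143
11 + 1/(3189/143) = 11 + 143/3189 = 35222/3189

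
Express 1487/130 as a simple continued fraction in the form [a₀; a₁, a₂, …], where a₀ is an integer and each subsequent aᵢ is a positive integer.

1487 = 11·130 + 57, so a_0 = 11
130 = 2·57 + 16, so a_1 = 2
57 = 3·16 + 9, so a_2 = 3
16 = 1·9 + 7, so a_3 = 1
9 = 1·7 + 2, so a_4 = 1
7 = 3·2 + 1, so a_5 = 3
2 = 2·1 + 0, so a_6 = 2

[11; 2, 3, 1, 1, 3, 2]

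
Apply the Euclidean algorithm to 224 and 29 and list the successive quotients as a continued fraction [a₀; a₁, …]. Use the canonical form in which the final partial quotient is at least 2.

Apply division with remainder until the remainder is 0:
224 = 7·29 + 21, so a_0 = 7
29 = 1·21 + 8, so a_1 = 1
21 = 2·8 + 5, so a_2 = 2
8 = 1·5 + 3, so a_3 = 1
5 = 1·3 + 2, so a_4 = 1
3 = 1·2 + 1, so a_5 = 1
2 = 2·1 + 0, so a_6 = 2

[7; 1, 2, 1, 1, 1, 2]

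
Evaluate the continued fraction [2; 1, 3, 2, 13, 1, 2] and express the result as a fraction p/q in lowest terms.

1058/381

Build up convergents one term at a time:
a_0 = 2: 2/1
a_1 = 1: 3/1
a_2 = 3: 11/4
a_3 = 2: 25/9
a_4 = 13: 336/121
a_5 = 1: 361/130
a_6 = 2: 1058/381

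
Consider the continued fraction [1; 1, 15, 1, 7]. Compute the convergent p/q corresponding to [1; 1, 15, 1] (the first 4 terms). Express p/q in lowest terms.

33/17

a_0 = 1: 1/1
a_1 = 1: 2/1
a_2 = 15: 31/16
a_3 = 1: 33/17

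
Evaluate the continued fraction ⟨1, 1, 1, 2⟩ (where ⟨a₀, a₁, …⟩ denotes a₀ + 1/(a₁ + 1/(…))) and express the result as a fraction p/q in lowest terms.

8/5

Start with 2.
1 + 1/(2/1) = 1 + 1/2 = 3/2
1 + 1/(3/2) = 1 + 2/3 = 5/3
1 + 1/(5/3) = 1 + 3/5 = 8/5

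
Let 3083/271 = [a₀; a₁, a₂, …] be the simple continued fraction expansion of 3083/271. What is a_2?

3083 ÷ 271 → quotient 11, remainder 102
271 ÷ 102 → quotient 2, remainder 67
102 ÷ 67 → quotient 1, remainder 35

1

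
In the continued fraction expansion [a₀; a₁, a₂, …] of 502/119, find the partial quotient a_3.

Run the Euclidean algorithm, recording each quotient:
⌊502/119⌋ = 4, remainder 26
⌊119/26⌋ = 4, remainder 15
⌊26/15⌋ = 1, remainder 11
⌊15/11⌋ = 1, remainder 4

1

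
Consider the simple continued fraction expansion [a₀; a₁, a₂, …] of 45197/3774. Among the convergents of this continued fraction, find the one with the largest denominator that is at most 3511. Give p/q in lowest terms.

a_0 = 11: 11/1  (≤ bound)
a_1 = 1: 12/1  (≤ bound)
a_2 = 40: 491/41  (≤ bound)
a_3 = 2: 994/83  (≤ bound)
a_4 = 8: 8443/705  (≤ bound)
a_5 = 1: 9437/788  (≤ bound)
a_6 = 1: 17880/1493  (≤ bound)
a_7 = 2: 45197/3774  (> 3511, stop)

17880/1493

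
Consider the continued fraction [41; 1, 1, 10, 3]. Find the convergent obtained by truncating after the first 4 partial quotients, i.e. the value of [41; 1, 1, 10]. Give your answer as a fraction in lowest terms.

Start with 10.
1 + 1/(10/1) = 1 + 1/10 = 11/10
1 + 1/(11/10) = 1 + 10/11 = 21/11
41 + 1/(21/11) = 41 + 11/21 = 872/21

872/21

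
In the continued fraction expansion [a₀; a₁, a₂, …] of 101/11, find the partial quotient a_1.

Run the Euclidean algorithm, recording each quotient:
101 = 9·11 + 2, so a_0 = 9
11 = 5·2 + 1, so a_1 = 5

5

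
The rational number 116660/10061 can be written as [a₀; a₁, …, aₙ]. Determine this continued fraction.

[11; 1, 1, 2, 8, 18, 3, 4]

116660 ÷ 10061 → quotient 11, remainder 5989
10061 ÷ 5989 → quotient 1, remainder 4072
5989 ÷ 4072 → quotient 1, remainder 1917
4072 ÷ 1917 → quotient 2, remainder 238
1917 ÷ 238 → quotient 8, remainder 13
238 ÷ 13 → quotient 18, remainder 4
13 ÷ 4 → quotient 3, remainder 1
4 ÷ 1 → quotient 4, remainder 0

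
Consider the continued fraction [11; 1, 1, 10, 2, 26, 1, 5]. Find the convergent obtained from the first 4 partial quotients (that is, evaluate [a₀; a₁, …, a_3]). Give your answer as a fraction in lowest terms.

242/21

a_0 = 11: 11/1
a_1 = 1: 12/1
a_2 = 1: 23/2
a_3 = 10: 242/21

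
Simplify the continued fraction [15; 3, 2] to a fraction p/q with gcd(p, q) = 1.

Collapse the nested fraction from the inside out:
Start with 2.
3 + 1/(2/1) = 3 + 1/2 = 7/2
15 + 1/(7/2) = 15 + 2/7 = 107/7

107/7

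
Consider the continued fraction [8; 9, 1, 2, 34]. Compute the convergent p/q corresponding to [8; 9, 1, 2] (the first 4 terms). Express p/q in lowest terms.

Starting at the tail and folding back:
Start with 2.
1 + 1/(2/1) = 1 + 1/2 = 3/2
9 + 1/(3/2) = 9 + 2/3 = 29/3
8 + 1/(29/3) = 8 + 3/29 = 235/29

235/29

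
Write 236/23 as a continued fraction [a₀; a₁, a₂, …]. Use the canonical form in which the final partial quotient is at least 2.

[10; 3, 1, 5]

236 ÷ 23 → quotient 10, remainder 6
23 ÷ 6 → quotient 3, remainder 5
6 ÷ 5 → quotient 1, remainder 1
5 ÷ 1 → quotient 5, remainder 0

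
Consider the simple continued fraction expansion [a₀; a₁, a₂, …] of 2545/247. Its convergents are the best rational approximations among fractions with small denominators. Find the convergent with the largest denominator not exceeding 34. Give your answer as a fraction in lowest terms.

237/23

a_0 = 10: 10/1  (≤ bound)
a_1 = 3: 31/3  (≤ bound)
a_2 = 3: 103/10  (≤ bound)
a_3 = 2: 237/23  (≤ bound)
a_4 = 2: 577/56  (> 34, stop)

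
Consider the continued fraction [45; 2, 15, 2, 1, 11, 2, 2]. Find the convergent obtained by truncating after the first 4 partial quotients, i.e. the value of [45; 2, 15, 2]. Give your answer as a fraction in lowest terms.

2911/64

Collapse the nested fraction from the inside out:
Start with 2.
15 + 1/(2/1) = 15 + 1/2 = 31/2
2 + 1/(31/2) = 2 + 2/31 = 64/31
45 + 1/(64/31) = 45 + 31/64 = 2911/64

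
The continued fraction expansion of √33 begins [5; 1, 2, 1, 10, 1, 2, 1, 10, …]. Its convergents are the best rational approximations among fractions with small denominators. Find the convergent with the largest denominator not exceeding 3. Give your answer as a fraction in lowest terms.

a_0 = 5: 5/1  (≤ bound)
a_1 = 1: 6/1  (≤ bound)
a_2 = 2: 17/3  (≤ bound)
a_3 = 1: 23/4  (> 3, stop)

17/3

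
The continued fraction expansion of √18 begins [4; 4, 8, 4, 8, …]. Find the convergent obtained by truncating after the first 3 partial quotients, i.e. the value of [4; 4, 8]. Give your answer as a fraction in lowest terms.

Build up convergents one term at a time:
a_0 = 4: 4/1
a_1 = 4: 17/4
a_2 = 8: 140/33

140/33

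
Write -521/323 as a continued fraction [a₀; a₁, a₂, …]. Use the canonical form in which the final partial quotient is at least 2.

Run the Euclidean algorithm, recording each quotient:
⌊-521/323⌋ = -2, remainder 125
⌊323/125⌋ = 2, remainder 73
⌊125/73⌋ = 1, remainder 52
⌊73/52⌋ = 1, remainder 21
⌊52/21⌋ = 2, remainder 10
⌊21/10⌋ = 2, remainder 1
⌊10/1⌋ = 10, remainder 0

[-2; 2, 1, 1, 2, 2, 10]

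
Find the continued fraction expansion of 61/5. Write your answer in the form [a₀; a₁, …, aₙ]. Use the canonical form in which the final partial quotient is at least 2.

[12; 5]

Apply division with remainder until the remainder is 0:
61 ÷ 5 → quotient 12, remainder 1
5 ÷ 1 → quotient 5, remainder 0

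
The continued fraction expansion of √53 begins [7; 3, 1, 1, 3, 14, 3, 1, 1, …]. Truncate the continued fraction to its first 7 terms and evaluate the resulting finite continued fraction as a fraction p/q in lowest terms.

a_0 = 7: 7/1
a_1 = 3: 22/3
a_2 = 1: 29/4
a_3 = 1: 51/7
a_4 = 3: 182/25
a_5 = 14: 2599/357
a_6 = 3: 7979/1096

7979/1096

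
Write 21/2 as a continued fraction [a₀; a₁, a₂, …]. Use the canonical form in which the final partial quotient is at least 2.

[10; 2]

21 ÷ 2 → quotient 10, remainder 1
2 ÷ 1 → quotient 2, remainder 0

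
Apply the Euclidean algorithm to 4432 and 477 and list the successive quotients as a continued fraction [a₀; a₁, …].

4432 = 9·477 + 139, so a_0 = 9
477 = 3·139 + 60, so a_1 = 3
139 = 2·60 + 19, so a_2 = 2
60 = 3·19 + 3, so a_3 = 3
19 = 6·3 + 1, so a_4 = 6
3 = 3·1 + 0, so a_5 = 3

[9; 3, 2, 3, 6, 3]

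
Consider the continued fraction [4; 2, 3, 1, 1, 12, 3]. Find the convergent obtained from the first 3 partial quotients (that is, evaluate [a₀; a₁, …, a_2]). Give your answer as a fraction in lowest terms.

a_0 = 4: 4/1
a_1 = 2: 9/2
a_2 = 3: 31/7

31/7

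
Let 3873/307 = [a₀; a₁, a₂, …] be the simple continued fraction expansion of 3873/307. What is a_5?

1

Apply division with remainder until the remainder is 0:
3873 ÷ 307 → quotient 12, remainder 189
307 ÷ 189 → quotient 1, remainder 118
189 ÷ 118 → quotient 1, remainder 71
118 ÷ 71 → quotient 1, remainder 47
71 ÷ 47 → quotient 1, remainder 24
47 ÷ 24 → quotient 1, remainder 23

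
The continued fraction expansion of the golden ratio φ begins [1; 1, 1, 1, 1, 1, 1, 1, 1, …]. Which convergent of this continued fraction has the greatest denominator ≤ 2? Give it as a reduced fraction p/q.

a_0 = 1: 1/1  (≤ bound)
a_1 = 1: 2/1  (≤ bound)
a_2 = 1: 3/2  (≤ bound)
a_3 = 1: 5/3  (> 2, stop)

3/2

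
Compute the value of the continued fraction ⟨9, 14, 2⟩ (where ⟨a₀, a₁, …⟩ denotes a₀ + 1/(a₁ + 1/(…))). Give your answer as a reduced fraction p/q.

263/29

Start with 2.
14 + 1/(2/1) = 14 + 1/2 = 29/2
9 + 1/(29/2) = 9 + 2/29 = 263/29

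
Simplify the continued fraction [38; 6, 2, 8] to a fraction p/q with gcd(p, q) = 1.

a_0 = 38: 38/1
a_1 = 6: 229/6
a_2 = 2: 496/13
a_3 = 8: 4197/110

4197/110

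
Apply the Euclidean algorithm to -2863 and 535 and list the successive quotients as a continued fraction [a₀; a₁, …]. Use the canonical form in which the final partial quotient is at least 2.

[-6; 1, 1, 1, 5, 2, 14]

⌊-2863/535⌋ = -6, remainder 347
⌊535/347⌋ = 1, remainder 188
⌊347/188⌋ = 1, remainder 159
⌊188/159⌋ = 1, remainder 29
⌊159/29⌋ = 5, remainder 14
⌊29/14⌋ = 2, remainder 1
⌊14/1⌋ = 14, remainder 0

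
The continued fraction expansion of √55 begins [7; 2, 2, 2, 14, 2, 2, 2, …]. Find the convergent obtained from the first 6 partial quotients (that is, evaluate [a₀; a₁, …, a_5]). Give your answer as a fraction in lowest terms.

2655/358

Start with 2.
14 + 1/(2/1) = 14 + 1/2 = 29/2
2 + 1/(29/2) = 2 + 2/29 = 60/29
2 + 1/(60/29) = 2 + 29/60 = 149/60
2 + 1/(149/60) = 2 + 60/149 = 358/149
7 + 1/(358/149) = 7 + 149/358 = 2655/358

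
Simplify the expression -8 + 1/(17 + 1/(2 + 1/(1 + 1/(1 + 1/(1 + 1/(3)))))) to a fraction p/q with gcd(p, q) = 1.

-4003/504

a_0 = -8: -8/1
a_1 = 17: -135/17
a_2 = 2: -278/35
a_3 = 1: -413/52
a_4 = 1: -691/87
a_5 = 1: -1104/139
a_6 = 3: -4003/504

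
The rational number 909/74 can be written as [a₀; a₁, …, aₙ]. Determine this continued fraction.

[12; 3, 1, 1, 10]

909 ÷ 74 → quotient 12, remainder 21
74 ÷ 21 → quotient 3, remainder 11
21 ÷ 11 → quotient 1, remainder 10
11 ÷ 10 → quotient 1, remainder 1
10 ÷ 1 → quotient 10, remainder 0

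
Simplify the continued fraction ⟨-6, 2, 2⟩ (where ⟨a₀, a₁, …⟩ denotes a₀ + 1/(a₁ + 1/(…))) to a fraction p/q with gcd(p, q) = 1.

Start with 2.
2 + 1/(2/1) = 2 + 1/2 = 5/2
-6 + 1/(5/2) = -6 + 2/5 = -28/5

-28/5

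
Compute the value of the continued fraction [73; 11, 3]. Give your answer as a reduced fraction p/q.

Start with 3.
11 + 1/(3/1) = 11 + 1/3 = 34/3
73 + 1/(34/3) = 73 + 3/34 = 2485/34

2485/34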